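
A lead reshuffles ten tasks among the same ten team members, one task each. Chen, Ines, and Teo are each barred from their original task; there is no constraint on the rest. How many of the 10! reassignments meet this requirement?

Inclusion-exclusion on the 3 forbidden self-matches:
Σ_{j=0}^{3} (-1)^j C(3,j)(10-j)!
= C(3,0)·10! - C(3,1)·9! + C(3,2)·8! - C(3,3)·7!
= 3628800 - 1088640 + 120960 - 5040
= 2656080

2656080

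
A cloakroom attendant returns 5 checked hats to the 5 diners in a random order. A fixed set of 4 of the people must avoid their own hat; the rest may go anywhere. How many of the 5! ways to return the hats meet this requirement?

53

Inclusion-exclusion on the 4 forbidden self-matches:
Σ_{j=0}^{4} (-1)^j C(4,j)(5-j)!
= C(4,0)·5! - C(4,1)·4! + C(4,2)·3! - C(4,3)·2! + C(4,4)·1!
= 120 - 96 + 36 - 8 + 1
= 53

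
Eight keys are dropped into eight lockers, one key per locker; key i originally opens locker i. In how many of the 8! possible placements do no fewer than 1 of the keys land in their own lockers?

# with exactly i fixed is C(8,i)·!(8-i); sum over i=1..8:
  i=1: C(8,1)·!7 = 8·1854 = 14832
  i=2: C(8,2)·!6 = 28·265 = 7420
  i=3: C(8,3)·!5 = 56·44 = 2464
  i=4: C(8,4)·!4 = 70·9 = 630
  i=5: C(8,5)·!3 = 56·2 = 112
  i=6: C(8,6)·!2 = 28·1 = 28
  i=7: C(8,7)·!1 = 8·0 = 0
  i=8: C(8,8)·!0 = 1·1 = 1
Total = 25487.

25487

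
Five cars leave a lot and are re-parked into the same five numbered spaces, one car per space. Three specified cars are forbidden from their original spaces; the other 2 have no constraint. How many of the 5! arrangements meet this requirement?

64

Inclusion-exclusion on the 3 forbidden self-matches:
Σ_{j=0}^{3} (-1)^j C(3,j)(5-j)!
= C(3,0)·5! - C(3,1)·4! + C(3,2)·3! - C(3,3)·2!
= 120 - 72 + 18 - 2
= 64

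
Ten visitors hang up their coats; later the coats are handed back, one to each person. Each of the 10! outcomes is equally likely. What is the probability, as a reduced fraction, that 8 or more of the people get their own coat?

23/1814400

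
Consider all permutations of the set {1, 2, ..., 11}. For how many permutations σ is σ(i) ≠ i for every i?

By inclusion-exclusion, !11 = Σ (-1)^k · 11!/k! for k=0..11
= 11! - 11!/1! + 11!/2! - 11!/3! + 11!/4! - 11!/5! + 11!/6! - 11!/7! + 11!/8! - 11!/9! + 11!/10! - 11!/11!
= 39916800 - 39916800 + 19958400 - 6652800 + 1663200 - 332640 + 55440 - 7920 + 990 - 110 + 11 - 1
= 14684570

14684570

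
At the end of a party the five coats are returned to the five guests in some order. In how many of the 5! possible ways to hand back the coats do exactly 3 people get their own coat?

10

Pick the 3 fixed positions: C(5,3) = 10 ways.
The remaining 2 must be deranged: !2 = 1.
Total: 10 × 1 = 10.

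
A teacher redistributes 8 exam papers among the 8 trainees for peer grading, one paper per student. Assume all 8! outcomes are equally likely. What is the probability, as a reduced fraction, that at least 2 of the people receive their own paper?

2131/8064

Favorable outcomes: Σ_{i≥2} C(8,i)·!(8-i) = 28·265 + 56·44 + 70·9 + 56·2 + 28·1 + 8·0 + 1·1 = 10655.
Total outcomes: 8! = 40320.
Probability = 10655/40320 = 2131/8064.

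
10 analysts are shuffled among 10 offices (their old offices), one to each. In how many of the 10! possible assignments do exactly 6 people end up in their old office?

Pick the 6 fixed positions: C(10,6) = 210 ways.
The remaining 4 must be deranged: !4 = 9.
Total: 210 × 9 = 1890.

1890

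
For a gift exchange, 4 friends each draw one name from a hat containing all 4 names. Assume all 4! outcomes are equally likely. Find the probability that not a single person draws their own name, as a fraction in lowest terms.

3/8

Favorable outcomes: !4 = 9.
Total outcomes: 4! = 24.
Probability = 9/24 = 3/8.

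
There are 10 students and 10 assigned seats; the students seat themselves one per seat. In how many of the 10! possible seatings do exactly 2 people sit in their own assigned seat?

Pick the 2 fixed positions: C(10,2) = 45 ways.
The other 8 form a derangement: !8 = 14833.
Total: 45 × 14833 = 667485.

667485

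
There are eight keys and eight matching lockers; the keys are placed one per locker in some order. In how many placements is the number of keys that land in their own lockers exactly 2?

Pick the 2 fixed positions: C(8,2) = 28 ways.
The other 6 form a derangement: !6 = 265.
Total: 28 × 265 = 7420.

7420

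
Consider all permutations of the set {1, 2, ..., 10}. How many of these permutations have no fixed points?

1334961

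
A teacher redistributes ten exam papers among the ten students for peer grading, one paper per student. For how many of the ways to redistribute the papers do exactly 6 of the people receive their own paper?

1890

Pick the 6 fixed positions: C(10,6) = 210 ways.
The other 4 form a derangement: !4 = 9.
Total: 210 × 9 = 1890.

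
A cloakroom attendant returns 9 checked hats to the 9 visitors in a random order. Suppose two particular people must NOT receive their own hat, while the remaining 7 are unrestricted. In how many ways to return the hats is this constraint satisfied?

Let A_j be the event that the j-th constrained one is fixed. By inclusion-exclusion over the 2 events:
Σ_{j=0}^{2} (-1)^j C(2,j)(9-j)!
= C(2,0)·9! - C(2,1)·8! + C(2,2)·7!
= 362880 - 80640 + 5040
= 287280

287280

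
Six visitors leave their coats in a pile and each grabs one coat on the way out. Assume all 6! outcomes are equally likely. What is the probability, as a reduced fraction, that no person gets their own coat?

53/144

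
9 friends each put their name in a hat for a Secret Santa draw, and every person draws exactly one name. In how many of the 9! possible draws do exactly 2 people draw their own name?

66744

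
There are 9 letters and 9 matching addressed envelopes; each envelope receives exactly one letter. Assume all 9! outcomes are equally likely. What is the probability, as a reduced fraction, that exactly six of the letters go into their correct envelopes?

1/2160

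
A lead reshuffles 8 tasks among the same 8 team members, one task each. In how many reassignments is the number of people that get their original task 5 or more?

141

# with exactly i fixed is C(8,i)·!(8-i); sum over i=5..8:
  i=5: C(8,5)·!3 = 56·2 = 112
  i=6: C(8,6)·!2 = 28·1 = 28
  i=7: C(8,7)·!1 = 8·0 = 0
  i=8: C(8,8)·!0 = 1·1 = 1
Total = 141.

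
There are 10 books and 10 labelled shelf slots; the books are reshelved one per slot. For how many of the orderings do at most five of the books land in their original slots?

# with exactly i fixed is C(10,i)·!(10-i); sum over i=0..5:
  i=0: C(10,0)·!10 = 1·1334961 = 1334961
  i=1: C(10,1)·!9 = 10·133496 = 1334960
  i=2: C(10,2)·!8 = 45·14833 = 667485
  i=3: C(10,3)·!7 = 120·1854 = 222480
  i=4: C(10,4)·!6 = 210·265 = 55650
  i=5: C(10,5)·!5 = 252·44 = 11088
Total = 3626624.

3626624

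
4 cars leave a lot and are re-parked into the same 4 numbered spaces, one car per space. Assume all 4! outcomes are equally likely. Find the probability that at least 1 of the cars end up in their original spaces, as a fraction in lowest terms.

5/8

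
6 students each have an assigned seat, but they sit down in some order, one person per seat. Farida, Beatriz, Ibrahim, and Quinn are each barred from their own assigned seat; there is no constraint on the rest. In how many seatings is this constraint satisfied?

362

Inclusion-exclusion on the 4 forbidden self-matches:
Σ_{j=0}^{4} (-1)^j C(4,j)(6-j)!
= C(4,0)·6! - C(4,1)·5! + C(4,2)·4! - C(4,3)·3! + C(4,4)·2!
= 720 - 480 + 144 - 24 + 2
= 362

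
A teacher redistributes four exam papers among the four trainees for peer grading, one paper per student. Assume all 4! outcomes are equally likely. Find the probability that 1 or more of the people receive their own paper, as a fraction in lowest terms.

Favorable outcomes: Σ_{i≥1} C(4,i)·!(4-i) = 4·2 + 6·1 + 4·0 + 1·1 = 15.
Total outcomes: 4! = 24.
Probability = 15/24 = 5/8.

5/8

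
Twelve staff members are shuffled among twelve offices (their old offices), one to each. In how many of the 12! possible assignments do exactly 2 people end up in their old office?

Choose which 2 of the 12 are fixed: C(12,2) = 66.
The other 10 form a derangement: !10 = 1334961.
Total: 66 × 1334961 = 88107426.

88107426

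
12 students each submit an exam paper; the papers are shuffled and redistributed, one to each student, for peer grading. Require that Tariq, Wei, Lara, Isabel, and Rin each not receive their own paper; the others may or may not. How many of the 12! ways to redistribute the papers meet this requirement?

312273360

Inclusion-exclusion on the 5 forbidden self-matches:
Σ_{j=0}^{5} (-1)^j C(5,j)(12-j)!
= C(5,0)·12! - C(5,1)·11! + C(5,2)·10! - C(5,3)·9! + C(5,4)·8! - C(5,5)·7!
= 479001600 - 199584000 + 36288000 - 3628800 + 201600 - 5040
= 312273360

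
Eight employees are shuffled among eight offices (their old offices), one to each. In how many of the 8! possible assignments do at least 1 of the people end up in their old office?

25487

Sum C(8,i)·!(8-i) for i = 1..8:
  i=1: C(8,1)·!7 = 8·1854 = 14832
  i=2: C(8,2)·!6 = 28·265 = 7420
  i=3: C(8,3)·!5 = 56·44 = 2464
  i=4: C(8,4)·!4 = 70·9 = 630
  i=5: C(8,5)·!3 = 56·2 = 112
  i=6: C(8,6)·!2 = 28·1 = 28
  i=7: C(8,7)·!1 = 8·0 = 0
  i=8: C(8,8)·!0 = 1·1 = 1
Total = 25487.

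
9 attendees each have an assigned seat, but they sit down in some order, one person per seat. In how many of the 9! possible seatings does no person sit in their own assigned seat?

Recurrence: !9 = 9·!8 + (-1)^9.
!9 = 9·14833 - 1 = 133496

133496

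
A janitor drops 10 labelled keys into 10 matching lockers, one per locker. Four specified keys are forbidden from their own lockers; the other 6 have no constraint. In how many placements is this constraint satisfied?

2399760

Inclusion-exclusion on the 4 forbidden self-matches:
Σ_{j=0}^{4} (-1)^j C(4,j)(10-j)!
= C(4,0)·10! - C(4,1)·9! + C(4,2)·8! - C(4,3)·7! + C(4,4)·6!
= 3628800 - 1451520 + 241920 - 20160 + 720
= 2399760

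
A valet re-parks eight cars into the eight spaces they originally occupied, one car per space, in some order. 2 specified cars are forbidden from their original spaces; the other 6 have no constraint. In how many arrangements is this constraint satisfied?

Let A_j be the event that the j-th constrained one is fixed. By inclusion-exclusion over the 2 events:
Σ_{j=0}^{2} (-1)^j C(2,j)(8-j)!
= C(2,0)·8! - C(2,1)·7! + C(2,2)·6!
= 40320 - 10080 + 720
= 30960

30960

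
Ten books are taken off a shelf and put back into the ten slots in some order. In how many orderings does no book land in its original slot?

The number of derangements of 10 is !10 = Σ_{k=0}^{10} (-1)^k·10!/k!
= 10! - 10!/1! + 10!/2! - 10!/3! + 10!/4! - 10!/5! + 10!/6! - 10!/7! + 10!/8! - 10!/9! + 10!/10!
= 3628800 - 3628800 + 1814400 - 604800 + 151200 - 30240 + 5040 - 720 + 90 - 10 + 1
= 1334961

1334961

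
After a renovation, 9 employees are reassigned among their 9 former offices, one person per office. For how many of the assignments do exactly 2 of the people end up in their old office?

Pick the 2 fixed positions: C(9,2) = 36 ways.
The other 7 form a derangement: !7 = 1854.
Total: 36 × 1854 = 66744.

66744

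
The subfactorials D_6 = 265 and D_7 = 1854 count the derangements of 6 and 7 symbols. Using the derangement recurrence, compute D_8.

D_8 = (8-1)·(D_7 + D_6) = 7·(1854 + 265) = 7·2119 = 14833.

14833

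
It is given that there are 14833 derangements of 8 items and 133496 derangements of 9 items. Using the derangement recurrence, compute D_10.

1334961

D_10 = (10-1)·(D_9 + D_8) = 9·(133496 + 14833) = 9·148329 = 1334961.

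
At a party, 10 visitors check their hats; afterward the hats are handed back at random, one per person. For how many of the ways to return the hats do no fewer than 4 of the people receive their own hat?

# with exactly i fixed is C(10,i)·!(10-i); sum over i=4..10:
  i=4: C(10,4)·!6 = 210·265 = 55650
  i=5: C(10,5)·!5 = 252·44 = 11088
  i=6: C(10,6)·!4 = 210·9 = 1890
  i=7: C(10,7)·!3 = 120·2 = 240
  i=8: C(10,8)·!2 = 45·1 = 45
  i=9: C(10,9)·!1 = 10·0 = 0
  i=10: C(10,10)·!0 = 1·1 = 1
Total = 68914.

68914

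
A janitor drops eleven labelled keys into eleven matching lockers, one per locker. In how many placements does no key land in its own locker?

14684570

!11 is the nearest integer to 11!/e.
11! = 39916800, and 39916800/e ≈ 14684570.08, so !11 = 14684570.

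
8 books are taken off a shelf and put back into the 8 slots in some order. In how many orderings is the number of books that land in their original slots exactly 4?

630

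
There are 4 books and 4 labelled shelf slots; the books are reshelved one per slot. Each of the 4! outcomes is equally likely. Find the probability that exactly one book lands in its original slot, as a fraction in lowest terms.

Favorable outcomes: C(4,1)·!3 = 4·2 = 8.
Total outcomes: 4! = 24.
Probability = 8/24 = 1/3.

1/3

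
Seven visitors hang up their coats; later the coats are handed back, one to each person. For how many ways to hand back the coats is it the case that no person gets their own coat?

1854

Use !n = n·!(n-1) + (-1)^n.
!7 = 7·265 - 1 = 1854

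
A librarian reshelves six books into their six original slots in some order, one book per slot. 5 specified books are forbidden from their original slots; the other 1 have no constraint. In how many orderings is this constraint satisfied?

309

Inclusion-exclusion on the 5 forbidden self-matches:
Σ_{j=0}^{5} (-1)^j C(5,j)(6-j)!
= C(5,0)·6! - C(5,1)·5! + C(5,2)·4! - C(5,3)·3! + C(5,4)·2! - C(5,5)·1!
= 720 - 600 + 240 - 60 + 10 - 1
= 309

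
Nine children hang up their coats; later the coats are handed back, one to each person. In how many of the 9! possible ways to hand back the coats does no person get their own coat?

!9 = 9! · Σ_{k=0}^{9} (-1)^k/k!
= 9! - 9!/1! + 9!/2! - 9!/3! + 9!/4! - 9!/5! + 9!/6! - 9!/7! + 9!/8! - 9!/9!
= 362880 - 362880 + 181440 - 60480 + 15120 - 3024 + 504 - 72 + 9 - 1
= 133496

133496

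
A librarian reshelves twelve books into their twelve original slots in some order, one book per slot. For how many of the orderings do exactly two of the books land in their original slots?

88107426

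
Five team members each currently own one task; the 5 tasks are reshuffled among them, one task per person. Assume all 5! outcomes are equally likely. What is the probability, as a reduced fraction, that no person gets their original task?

Favorable outcomes: !5 = 44.
Total outcomes: 5! = 120.
Probability = 44/120 = 11/30.

11/30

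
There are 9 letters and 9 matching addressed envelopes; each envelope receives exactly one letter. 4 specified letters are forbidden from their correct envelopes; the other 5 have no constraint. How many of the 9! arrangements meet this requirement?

229080

Let A_j be the event that the j-th constrained one is fixed. By inclusion-exclusion over the 4 events:
Σ_{j=0}^{4} (-1)^j C(4,j)(9-j)!
= C(4,0)·9! - C(4,1)·8! + C(4,2)·7! - C(4,3)·6! + C(4,4)·5!
= 362880 - 161280 + 30240 - 2880 + 120
= 229080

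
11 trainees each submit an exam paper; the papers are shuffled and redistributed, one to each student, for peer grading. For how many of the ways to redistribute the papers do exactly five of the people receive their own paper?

122430

Choose which 5 of the 11 are fixed: C(11,5) = 462.
The remaining 6 must be deranged: !6 = 265.
Total: 462 × 265 = 122430.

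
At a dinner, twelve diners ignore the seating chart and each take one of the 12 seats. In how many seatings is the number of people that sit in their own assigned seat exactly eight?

Choose which 8 of the 12 are fixed: C(12,8) = 495.
The remaining 4 must be deranged: !4 = 9.
Total: 495 × 9 = 4455.

4455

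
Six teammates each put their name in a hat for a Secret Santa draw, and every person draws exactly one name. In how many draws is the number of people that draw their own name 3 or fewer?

# with exactly i fixed is C(6,i)·!(6-i); sum over i=0..3:
  i=0: C(6,0)·!6 = 1·265 = 265
  i=1: C(6,1)·!5 = 6·44 = 264
  i=2: C(6,2)·!4 = 15·9 = 135
  i=3: C(6,3)·!3 = 20·2 = 40
Total = 704.

704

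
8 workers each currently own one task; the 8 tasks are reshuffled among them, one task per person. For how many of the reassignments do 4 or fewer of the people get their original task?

40179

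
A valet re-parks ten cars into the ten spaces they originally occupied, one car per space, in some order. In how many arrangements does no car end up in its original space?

!10 = 10! · Σ_{k=0}^{10} (-1)^k/k!
= 10! - 10!/1! + 10!/2! - 10!/3! + 10!/4! - 10!/5! + 10!/6! - 10!/7! + 10!/8! - 10!/9! + 10!/10!
= 3628800 - 3628800 + 1814400 - 604800 + 151200 - 30240 + 5040 - 720 + 90 - 10 + 1
= 1334961

1334961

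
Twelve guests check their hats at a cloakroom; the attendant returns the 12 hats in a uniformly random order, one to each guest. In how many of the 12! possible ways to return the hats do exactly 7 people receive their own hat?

Pick the 7 fixed positions: C(12,7) = 792 ways.
The remaining 5 must be deranged: !5 = 44.
Total: 792 × 44 = 34848.

34848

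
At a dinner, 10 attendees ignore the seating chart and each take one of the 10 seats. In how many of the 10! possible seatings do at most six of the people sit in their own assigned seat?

Sum C(10,i)·!(10-i) for i = 0..6:
  i=0: C(10,0)·!10 = 1·1334961 = 1334961
  i=1: C(10,1)·!9 = 10·133496 = 1334960
  i=2: C(10,2)·!8 = 45·14833 = 667485
  i=3: C(10,3)·!7 = 120·1854 = 222480
  i=4: C(10,4)·!6 = 210·265 = 55650
  i=5: C(10,5)·!5 = 252·44 = 11088
  i=6: C(10,6)·!4 = 210·9 = 1890
Total = 3628514.

3628514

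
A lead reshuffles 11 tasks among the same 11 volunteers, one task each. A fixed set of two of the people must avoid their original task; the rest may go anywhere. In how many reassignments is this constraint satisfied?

33022080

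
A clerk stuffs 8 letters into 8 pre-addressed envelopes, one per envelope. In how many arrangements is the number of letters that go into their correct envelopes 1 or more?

25487

# with exactly i fixed is C(8,i)·!(8-i); sum over i=1..8:
  i=1: C(8,1)·!7 = 8·1854 = 14832
  i=2: C(8,2)·!6 = 28·265 = 7420
  i=3: C(8,3)·!5 = 56·44 = 2464
  i=4: C(8,4)·!4 = 70·9 = 630
  i=5: C(8,5)·!3 = 56·2 = 112
  i=6: C(8,6)·!2 = 28·1 = 28
  i=7: C(8,7)·!1 = 8·0 = 0
  i=8: C(8,8)·!0 = 1·1 = 1
Total = 25487.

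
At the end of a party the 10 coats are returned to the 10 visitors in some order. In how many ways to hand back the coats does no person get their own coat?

1334961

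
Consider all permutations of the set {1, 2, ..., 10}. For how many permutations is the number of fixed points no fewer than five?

13264

# with exactly i fixed is C(10,i)·!(10-i); sum over i=5..10:
  i=5: C(10,5)·!5 = 252·44 = 11088
  i=6: C(10,6)·!4 = 210·9 = 1890
  i=7: C(10,7)·!3 = 120·2 = 240
  i=8: C(10,8)·!2 = 45·1 = 45
  i=9: C(10,9)·!1 = 10·0 = 0
  i=10: C(10,10)·!0 = 1·1 = 1
Total = 13264.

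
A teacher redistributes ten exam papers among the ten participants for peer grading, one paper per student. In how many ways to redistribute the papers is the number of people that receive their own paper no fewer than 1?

2293839

Sum C(10,i)·!(10-i) for i = 1..10:
  i=1: C(10,1)·!9 = 10·133496 = 1334960
  i=2: C(10,2)·!8 = 45·14833 = 667485
  i=3: C(10,3)·!7 = 120·1854 = 222480
  i=4: C(10,4)·!6 = 210·265 = 55650
  i=5: C(10,5)·!5 = 252·44 = 11088
  i=6: C(10,6)·!4 = 210·9 = 1890
  i=7: C(10,7)·!3 = 120·2 = 240
  i=8: C(10,8)·!2 = 45·1 = 45
  i=9: C(10,9)·!1 = 10·0 = 0
  i=10: C(10,10)·!0 = 1·1 = 1
Total = 2293839.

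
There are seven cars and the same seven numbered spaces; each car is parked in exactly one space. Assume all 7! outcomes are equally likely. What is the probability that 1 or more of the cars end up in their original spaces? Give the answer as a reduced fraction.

177/280

Favorable outcomes: Σ_{i≥1} C(7,i)·!(7-i) = 7·265 + 21·44 + 35·9 + 35·2 + 21·1 + 7·0 + 1·1 = 3186.
Total outcomes: 7! = 5040.
Probability = 3186/5040 = 177/280.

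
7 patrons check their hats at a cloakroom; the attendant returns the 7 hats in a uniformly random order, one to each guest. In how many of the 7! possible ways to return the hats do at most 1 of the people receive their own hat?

3709

Sum C(7,i)·!(7-i) for i = 0..1:
  i=0: C(7,0)·!7 = 1·1854 = 1854
  i=1: C(7,1)·!6 = 7·265 = 1855
Total = 3709.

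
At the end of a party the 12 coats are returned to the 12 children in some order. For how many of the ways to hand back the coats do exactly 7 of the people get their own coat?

34848

Pick the 7 fixed positions: C(12,7) = 792 ways.
The other 5 form a derangement: !5 = 44.
Total: 792 × 44 = 34848.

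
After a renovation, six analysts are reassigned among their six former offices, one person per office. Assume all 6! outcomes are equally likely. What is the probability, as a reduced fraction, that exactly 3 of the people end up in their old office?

1/18

Favorable outcomes: C(6,3)·!3 = 20·2 = 40.
Total outcomes: 6! = 720.
Probability = 40/720 = 1/18.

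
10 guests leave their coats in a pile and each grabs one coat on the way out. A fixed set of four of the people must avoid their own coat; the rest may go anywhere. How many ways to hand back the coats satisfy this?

2399760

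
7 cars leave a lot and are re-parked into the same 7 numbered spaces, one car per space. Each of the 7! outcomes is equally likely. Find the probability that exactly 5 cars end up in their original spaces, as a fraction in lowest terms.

1/240

Favorable outcomes: C(7,5)·!2 = 21·1 = 21.
Total outcomes: 7! = 5040.
Probability = 21/5040 = 1/240.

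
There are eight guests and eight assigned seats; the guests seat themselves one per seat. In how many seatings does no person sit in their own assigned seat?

14833

Recurrence: !8 = 8·!7 + (-1)^8.
!8 = 8·1854 + 1 = 14833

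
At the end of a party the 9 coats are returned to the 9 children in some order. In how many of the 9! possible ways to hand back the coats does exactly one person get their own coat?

133497

Choose which one of the 9 is fixed: C(9,1) = 9.
The other 8 form a derangement: !8 = 14833.
Total: 9 × 14833 = 133497.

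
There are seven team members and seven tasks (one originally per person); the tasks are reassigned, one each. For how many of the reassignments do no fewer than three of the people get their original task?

407

Sum C(7,i)·!(7-i) for i = 3..7:
  i=3: C(7,3)·!4 = 35·9 = 315
  i=4: C(7,4)·!3 = 35·2 = 70
  i=5: C(7,5)·!2 = 21·1 = 21
  i=6: C(7,6)·!1 = 7·0 = 0
  i=7: C(7,7)·!0 = 1·1 = 1
Total = 407.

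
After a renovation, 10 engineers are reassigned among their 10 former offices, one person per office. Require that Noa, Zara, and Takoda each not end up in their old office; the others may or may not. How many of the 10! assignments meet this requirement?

Inclusion-exclusion on the 3 forbidden self-matches:
Σ_{j=0}^{3} (-1)^j C(3,j)(10-j)!
= C(3,0)·10! - C(3,1)·9! + C(3,2)·8! - C(3,3)·7!
= 3628800 - 1088640 + 120960 - 5040
= 2656080

2656080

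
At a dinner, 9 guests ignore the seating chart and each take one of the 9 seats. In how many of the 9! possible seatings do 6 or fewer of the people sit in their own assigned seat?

362843

Sum C(9,i)·!(9-i) for i = 0..6:
  i=0: C(9,0)·!9 = 1·133496 = 133496
  i=1: C(9,1)·!8 = 9·14833 = 133497
  i=2: C(9,2)·!7 = 36·1854 = 66744
  i=3: C(9,3)·!6 = 84·265 = 22260
  i=4: C(9,4)·!5 = 126·44 = 5544
  i=5: C(9,5)·!4 = 126·9 = 1134
  i=6: C(9,6)·!3 = 84·2 = 168
Total = 362843.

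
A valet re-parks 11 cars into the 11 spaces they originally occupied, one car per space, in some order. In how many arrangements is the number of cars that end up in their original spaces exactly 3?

Choose which 3 of the 11 are fixed: C(11,3) = 165.
The other 8 form a derangement: !8 = 14833.
Total: 165 × 14833 = 2447445.

2447445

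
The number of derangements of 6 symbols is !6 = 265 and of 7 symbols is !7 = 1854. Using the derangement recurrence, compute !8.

!8 = (8-1)·(!7 + !6) = 7·(1854 + 265) = 7·2119 = 14833.

14833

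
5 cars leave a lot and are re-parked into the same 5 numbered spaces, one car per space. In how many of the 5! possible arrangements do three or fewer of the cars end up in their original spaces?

119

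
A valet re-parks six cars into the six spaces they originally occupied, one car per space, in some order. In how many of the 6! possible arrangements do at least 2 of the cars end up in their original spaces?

Sum C(6,i)·!(6-i) for i = 2..6:
  i=2: C(6,2)·!4 = 15·9 = 135
  i=3: C(6,3)·!3 = 20·2 = 40
  i=4: C(6,4)·!2 = 15·1 = 15
  i=5: C(6,5)·!1 = 6·0 = 0
  i=6: C(6,6)·!0 = 1·1 = 1
Total = 191.

191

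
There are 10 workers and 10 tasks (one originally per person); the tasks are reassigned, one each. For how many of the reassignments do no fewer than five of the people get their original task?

13264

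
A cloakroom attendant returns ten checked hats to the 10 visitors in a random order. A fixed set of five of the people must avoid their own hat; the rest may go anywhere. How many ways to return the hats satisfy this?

2170680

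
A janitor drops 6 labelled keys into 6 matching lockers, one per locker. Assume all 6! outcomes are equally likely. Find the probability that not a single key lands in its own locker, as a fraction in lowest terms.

Favorable outcomes: !6 = 265.
Total outcomes: 6! = 720.
Probability = 265/720 = 53/144.

53/144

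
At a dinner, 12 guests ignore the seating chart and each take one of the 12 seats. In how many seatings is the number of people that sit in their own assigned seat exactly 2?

88107426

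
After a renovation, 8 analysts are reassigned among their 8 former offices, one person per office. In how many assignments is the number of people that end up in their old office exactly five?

Pick the 5 fixed positions: C(8,5) = 56 ways.
The other 3 form a derangement: !3 = 2.
Total: 56 × 2 = 112.

112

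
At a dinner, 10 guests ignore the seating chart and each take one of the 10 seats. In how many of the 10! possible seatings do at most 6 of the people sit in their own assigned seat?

3628514

Sum C(10,i)·!(10-i) for i = 0..6:
  i=0: C(10,0)·!10 = 1·1334961 = 1334961
  i=1: C(10,1)·!9 = 10·133496 = 1334960
  i=2: C(10,2)·!8 = 45·14833 = 667485
  i=3: C(10,3)·!7 = 120·1854 = 222480
  i=4: C(10,4)·!6 = 210·265 = 55650
  i=5: C(10,5)·!5 = 252·44 = 11088
  i=6: C(10,6)·!4 = 210·9 = 1890
Total = 3628514.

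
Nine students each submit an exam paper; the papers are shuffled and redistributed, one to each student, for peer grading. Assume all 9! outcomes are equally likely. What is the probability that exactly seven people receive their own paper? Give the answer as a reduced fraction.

1/10080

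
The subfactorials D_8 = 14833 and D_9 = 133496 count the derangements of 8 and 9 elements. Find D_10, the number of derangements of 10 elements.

D_10 = (10-1)·(D_9 + D_8) = 9·(133496 + 14833) = 9·148329 = 1334961.

1334961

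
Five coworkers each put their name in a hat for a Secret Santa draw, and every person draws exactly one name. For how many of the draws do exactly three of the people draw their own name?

10

Choose which 3 of the 5 are fixed: C(5,3) = 10.
The other 2 form a derangement: !2 = 1.
Total: 10 × 1 = 10.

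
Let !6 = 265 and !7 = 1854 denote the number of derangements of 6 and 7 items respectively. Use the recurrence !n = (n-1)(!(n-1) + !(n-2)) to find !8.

14833

!8 = (8-1)·(!7 + !6) = 7·(1854 + 265) = 7·2119 = 14833.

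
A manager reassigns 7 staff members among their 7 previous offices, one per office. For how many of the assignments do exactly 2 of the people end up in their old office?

Pick the 2 fixed positions: C(7,2) = 21 ways.
The remaining 5 must be deranged: !5 = 44.
Total: 21 × 44 = 924.

924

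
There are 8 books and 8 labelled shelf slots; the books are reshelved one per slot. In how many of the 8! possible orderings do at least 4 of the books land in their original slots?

Sum C(8,i)·!(8-i) for i = 4..8:
  i=4: C(8,4)·!4 = 70·9 = 630
  i=5: C(8,5)·!3 = 56·2 = 112
  i=6: C(8,6)·!2 = 28·1 = 28
  i=7: C(8,7)·!1 = 8·0 = 0
  i=8: C(8,8)·!0 = 1·1 = 1
Total = 771.

771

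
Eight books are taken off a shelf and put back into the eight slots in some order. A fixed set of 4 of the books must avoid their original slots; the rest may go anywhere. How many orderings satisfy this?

Inclusion-exclusion on the 4 forbidden self-matches:
Σ_{j=0}^{4} (-1)^j C(4,j)(8-j)!
= C(4,0)·8! - C(4,1)·7! + C(4,2)·6! - C(4,3)·5! + C(4,4)·4!
= 40320 - 20160 + 4320 - 480 + 24
= 24024

24024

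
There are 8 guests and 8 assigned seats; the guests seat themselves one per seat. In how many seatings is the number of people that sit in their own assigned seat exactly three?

Pick the 3 fixed positions: C(8,3) = 56 ways.
The other 5 form a derangement: !5 = 44.
Total: 56 × 44 = 2464.

2464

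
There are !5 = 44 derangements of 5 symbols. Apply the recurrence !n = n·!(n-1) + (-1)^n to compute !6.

265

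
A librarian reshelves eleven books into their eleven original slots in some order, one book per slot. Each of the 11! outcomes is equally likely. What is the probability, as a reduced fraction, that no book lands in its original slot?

Favorable outcomes: !11 = 14684570.
Total outcomes: 11! = 39916800.
Probability = 14684570/39916800 = 1468457/3991680.

1468457/3991680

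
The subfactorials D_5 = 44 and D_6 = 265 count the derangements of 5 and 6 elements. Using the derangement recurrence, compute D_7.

1854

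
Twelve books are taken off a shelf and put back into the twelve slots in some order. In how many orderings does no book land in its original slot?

176214841

!12 = 12! · Σ_{k=0}^{12} (-1)^k/k!
= 12! - 12!/1! + 12!/2! - 12!/3! + 12!/4! - 12!/5! + 12!/6! - 12!/7! + 12!/8! - 12!/9! + 12!/10! - 12!/11! + 12!/12!
= 479001600 - 479001600 + 239500800 - 79833600 + 19958400 - 3991680 + 665280 - 95040 + 11880 - 1320 + 132 - 12 + 1
= 176214841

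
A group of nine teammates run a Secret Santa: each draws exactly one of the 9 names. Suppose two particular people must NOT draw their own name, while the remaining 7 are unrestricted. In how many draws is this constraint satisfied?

287280

Inclusion-exclusion on the 2 forbidden self-matches:
Σ_{j=0}^{2} (-1)^j C(2,j)(9-j)!
= C(2,0)·9! - C(2,1)·8! + C(2,2)·7!
= 362880 - 80640 + 5040
= 287280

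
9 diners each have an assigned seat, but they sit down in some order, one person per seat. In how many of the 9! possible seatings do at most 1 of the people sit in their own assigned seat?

Sum C(9,i)·!(9-i) for i = 0..1:
  i=0: C(9,0)·!9 = 1·133496 = 133496
  i=1: C(9,1)·!8 = 9·14833 = 133497
Total = 266993.

266993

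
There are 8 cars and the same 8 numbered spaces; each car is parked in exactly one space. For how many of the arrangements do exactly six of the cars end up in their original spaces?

28

Pick the 6 fixed positions: C(8,6) = 28 ways.
The other 2 form a derangement: !2 = 1.
Total: 28 × 1 = 28.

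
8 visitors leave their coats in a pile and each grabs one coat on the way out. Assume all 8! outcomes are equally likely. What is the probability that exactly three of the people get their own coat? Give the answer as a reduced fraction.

Favorable outcomes: C(8,3)·!5 = 56·44 = 2464.
Total outcomes: 8! = 40320.
Probability = 2464/40320 = 11/180.

11/180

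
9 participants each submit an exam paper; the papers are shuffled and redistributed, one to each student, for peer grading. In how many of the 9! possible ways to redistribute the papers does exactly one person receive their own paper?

133497

Pick the single fixed position: C(9,1) = 9 ways.
The other 8 form a derangement: !8 = 14833.
Total: 9 × 14833 = 133497.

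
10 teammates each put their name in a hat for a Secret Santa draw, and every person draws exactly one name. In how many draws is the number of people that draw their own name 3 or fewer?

# with exactly i fixed is C(10,i)·!(10-i); sum over i=0..3:
  i=0: C(10,0)·!10 = 1·1334961 = 1334961
  i=1: C(10,1)·!9 = 10·133496 = 1334960
  i=2: C(10,2)·!8 = 45·14833 = 667485
  i=3: C(10,3)·!7 = 120·1854 = 222480
Total = 3559886.

3559886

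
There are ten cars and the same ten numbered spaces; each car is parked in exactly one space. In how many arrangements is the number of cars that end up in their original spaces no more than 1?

2669921

Sum C(10,i)·!(10-i) for i = 0..1:
  i=0: C(10,0)·!10 = 1·1334961 = 1334961
  i=1: C(10,1)·!9 = 10·133496 = 1334960
Total = 2669921.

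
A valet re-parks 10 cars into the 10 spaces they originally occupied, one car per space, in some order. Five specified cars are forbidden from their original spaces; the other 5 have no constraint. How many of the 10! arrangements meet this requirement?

2170680

Let A_j be the event that the j-th constrained one is fixed. By inclusion-exclusion over the 5 events:
Σ_{j=0}^{5} (-1)^j C(5,j)(10-j)!
= C(5,0)·10! - C(5,1)·9! + C(5,2)·8! - C(5,3)·7! + C(5,4)·6! - C(5,5)·5!
= 3628800 - 1814400 + 403200 - 50400 + 3600 - 120
= 2170680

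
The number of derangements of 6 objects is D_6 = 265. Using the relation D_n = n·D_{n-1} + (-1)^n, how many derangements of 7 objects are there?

D_7 = 7·265 - 1 = 1854.

1854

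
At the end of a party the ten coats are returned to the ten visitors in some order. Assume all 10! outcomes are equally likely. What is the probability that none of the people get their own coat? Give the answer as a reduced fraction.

16481/44800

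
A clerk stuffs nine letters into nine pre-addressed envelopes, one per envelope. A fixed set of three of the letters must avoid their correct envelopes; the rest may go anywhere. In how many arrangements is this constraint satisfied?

256320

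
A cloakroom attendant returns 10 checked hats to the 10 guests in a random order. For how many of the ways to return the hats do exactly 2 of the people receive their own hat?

Pick the 2 fixed positions: C(10,2) = 45 ways.
The remaining 8 must be deranged: !8 = 14833.
Total: 45 × 14833 = 667485.

667485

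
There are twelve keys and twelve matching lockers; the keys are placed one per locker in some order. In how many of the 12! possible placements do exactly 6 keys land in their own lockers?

244860

Pick the 6 fixed positions: C(12,6) = 924 ways.
The remaining 6 must be deranged: !6 = 265.
Total: 924 × 265 = 244860.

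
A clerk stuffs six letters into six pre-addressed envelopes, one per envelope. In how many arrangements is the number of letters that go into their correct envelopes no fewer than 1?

455

Sum C(6,i)·!(6-i) for i = 1..6:
  i=1: C(6,1)·!5 = 6·44 = 264
  i=2: C(6,2)·!4 = 15·9 = 135
  i=3: C(6,3)·!3 = 20·2 = 40
  i=4: C(6,4)·!2 = 15·1 = 15
  i=5: C(6,5)·!1 = 6·0 = 0
  i=6: C(6,6)·!0 = 1·1 = 1
Total = 455.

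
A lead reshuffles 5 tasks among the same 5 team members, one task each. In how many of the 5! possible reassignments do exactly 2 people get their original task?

20

Pick the 2 fixed positions: C(5,2) = 10 ways.
The other 3 form a derangement: !3 = 2.
Total: 10 × 2 = 20.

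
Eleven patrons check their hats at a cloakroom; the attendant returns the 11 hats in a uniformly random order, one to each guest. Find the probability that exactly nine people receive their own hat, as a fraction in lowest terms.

Favorable outcomes: C(11,9)·!2 = 55·1 = 55.
Total outcomes: 11! = 39916800.
Probability = 55/39916800 = 1/725760.

1/725760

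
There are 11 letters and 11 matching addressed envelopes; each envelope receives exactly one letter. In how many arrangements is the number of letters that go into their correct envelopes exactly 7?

2970

Pick the 7 fixed positions: C(11,7) = 330 ways.
The remaining 4 must be deranged: !4 = 9.
Total: 330 × 9 = 2970.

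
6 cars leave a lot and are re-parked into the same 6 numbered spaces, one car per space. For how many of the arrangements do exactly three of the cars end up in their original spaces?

40

Pick the 3 fixed positions: C(6,3) = 20 ways.
The remaining 3 must be deranged: !3 = 2.
Total: 20 × 2 = 40.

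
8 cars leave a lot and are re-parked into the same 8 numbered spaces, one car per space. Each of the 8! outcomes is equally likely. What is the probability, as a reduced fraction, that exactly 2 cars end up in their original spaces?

53/288

Favorable outcomes: C(8,2)·!6 = 28·265 = 7420.
Total outcomes: 8! = 40320.
Probability = 7420/40320 = 53/288.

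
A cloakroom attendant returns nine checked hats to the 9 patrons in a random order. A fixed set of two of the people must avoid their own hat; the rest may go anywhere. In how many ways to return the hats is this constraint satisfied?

Inclusion-exclusion on the 2 forbidden self-matches:
Σ_{j=0}^{2} (-1)^j C(2,j)(9-j)!
= C(2,0)·9! - C(2,1)·8! + C(2,2)·7!
= 362880 - 80640 + 5040
= 287280

287280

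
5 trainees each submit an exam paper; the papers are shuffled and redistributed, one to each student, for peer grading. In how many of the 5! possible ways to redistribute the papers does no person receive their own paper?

44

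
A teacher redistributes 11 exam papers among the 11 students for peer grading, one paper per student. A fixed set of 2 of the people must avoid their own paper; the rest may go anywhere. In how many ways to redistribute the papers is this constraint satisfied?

Let A_j be the event that the j-th constrained one is fixed. By inclusion-exclusion over the 2 events:
Σ_{j=0}^{2} (-1)^j C(2,j)(11-j)!
= C(2,0)·11! - C(2,1)·10! + C(2,2)·9!
= 39916800 - 7257600 + 362880
= 33022080

33022080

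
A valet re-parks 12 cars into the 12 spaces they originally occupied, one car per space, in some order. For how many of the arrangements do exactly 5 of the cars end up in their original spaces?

1468368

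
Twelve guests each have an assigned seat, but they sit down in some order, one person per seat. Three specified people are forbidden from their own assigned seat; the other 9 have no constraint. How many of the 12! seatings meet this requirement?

369774720

Let A_j be the event that the j-th constrained one is fixed. By inclusion-exclusion over the 3 events:
Σ_{j=0}^{3} (-1)^j C(3,j)(12-j)!
= C(3,0)·12! - C(3,1)·11! + C(3,2)·10! - C(3,3)·9!
= 479001600 - 119750400 + 10886400 - 362880
= 369774720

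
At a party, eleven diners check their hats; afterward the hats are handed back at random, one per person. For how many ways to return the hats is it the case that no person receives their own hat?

Recurrence: !11 = 11·!10 + (-1)^11.
!11 = 11·1334961 - 1 = 14684570

14684570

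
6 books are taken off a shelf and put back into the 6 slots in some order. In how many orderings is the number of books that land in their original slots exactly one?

264

Choose which one of the 6 is fixed: C(6,1) = 6.
The remaining 5 must be deranged: !5 = 44.
Total: 6 × 44 = 264.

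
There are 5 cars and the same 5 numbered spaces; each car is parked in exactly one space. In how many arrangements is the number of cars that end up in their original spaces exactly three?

10

Choose which 3 of the 5 are fixed: C(5,3) = 10.
The other 2 form a derangement: !2 = 1.
Total: 10 × 1 = 10.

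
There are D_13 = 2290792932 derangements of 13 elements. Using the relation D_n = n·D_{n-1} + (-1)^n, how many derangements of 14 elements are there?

32071101049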